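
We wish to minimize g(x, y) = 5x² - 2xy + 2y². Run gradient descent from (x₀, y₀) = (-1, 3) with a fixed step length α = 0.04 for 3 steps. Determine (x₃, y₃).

(0.149184, 1.695808)

∇g = (10x - 2y, -2x + 4y)
(x₁, y₁) = (-1, 3) − 0.04·(-16, 14) = (-0.36, 2.44)
(x₂, y₂) = (-0.36, 2.44) − 0.04·(-8.48, 10.48) = (-0.0208, 2.0208)
(x₃, y₃) = (-0.0208, 2.0208) − 0.04·(-4.2496, 8.1248) = (0.149184, 1.695808)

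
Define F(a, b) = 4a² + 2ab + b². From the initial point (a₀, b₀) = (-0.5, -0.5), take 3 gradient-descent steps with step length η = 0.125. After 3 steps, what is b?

-0.1796875

∇F = (8a + 2b, 2a + 2b)
Step 1: at (-0.5, -0.5), ∇F = (-5, -2) → (-0.5, -0.5) − 0.125·(-5, -2) = (0.125, -0.25)
Step 2: at (0.125, -0.25), ∇F = (0.5, -0.25) → (0.125, -0.25) − 0.125·(0.5, -0.25) = (0.0625, -0.21875)
Step 3: at (0.0625, -0.21875), ∇F = (0.0625, -0.3125) → (0.0625, -0.21875) − 0.125·(0.0625, -0.3125) = (0.0546875, -0.1796875)
b = -0.1796875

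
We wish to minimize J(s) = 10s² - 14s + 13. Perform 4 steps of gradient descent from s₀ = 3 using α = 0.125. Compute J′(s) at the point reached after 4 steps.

232.875

J′(s) = 20s - 14
Step 1: J′(3) = 46; s₁ = 3 − 0.125·46 = -2.75
Step 2: J′(-2.75) = -69; s₂ = -2.75 − 0.125·(-69) = 5.875
Step 3: J′(5.875) = 103.5; s₃ = 5.875 − 0.125·103.5 = -7.0625
Step 4: J′(-7.0625) = -155.25; s₄ = -7.0625 − 0.125·(-155.25) = 12.34375
J′(s) at (12.34375) = 232.875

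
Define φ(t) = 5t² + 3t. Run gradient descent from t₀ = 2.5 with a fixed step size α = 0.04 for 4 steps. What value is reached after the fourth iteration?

φ′(t) = 10t + 3
t₁ = 2.5 − 0.04·28 = 1.38
t₂ = 1.38 − 0.04·16.8 = 0.708
t₃ = 0.708 − 0.04·10.08 = 0.3048
t₄ = 0.3048 − 0.04·6.048 = 0.06288

0.06288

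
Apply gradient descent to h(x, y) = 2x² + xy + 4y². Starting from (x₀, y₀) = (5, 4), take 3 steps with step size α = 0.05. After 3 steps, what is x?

2.291

∇h = (4x + y, x + 8y)
Step 1: at (5, 4), ∇h = (24, 37) → (5, 4) − 0.05·(24, 37) = (3.8, 2.15)
Step 2: at (3.8, 2.15), ∇h = (17.35, 21) → (3.8, 2.15) − 0.05·(17.35, 21) = (2.9325, 1.1)
Step 3: at (2.9325, 1.1), ∇h = (12.83, 11.7325) → (2.9325, 1.1) − 0.05·(12.83, 11.7325) = (2.291, 0.513375)
x = 2.291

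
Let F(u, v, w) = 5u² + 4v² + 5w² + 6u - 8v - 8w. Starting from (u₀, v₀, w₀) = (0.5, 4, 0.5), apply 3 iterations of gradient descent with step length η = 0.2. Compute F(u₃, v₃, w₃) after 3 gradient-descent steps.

∇F = (10u + 6, 8v - 8, 10w - 8)
(u₁, v₁, w₁) = (0.5, 4, 0.5) − 0.2·(11, 24, -3) = (-1.7, -0.8, 1.1)
(u₂, v₂, w₂) = (-1.7, -0.8, 1.1) − 0.2·(-11, -14.4, 3) = (0.5, 2.08, 0.5)
(u₃, v₃, w₃) = (0.5, 2.08, 0.5) − 0.2·(11, 8.64, -3) = (-1.7, 0.352, 1.1)
F(-1.7, 0.352, 1.1) = -0.820384

-0.820384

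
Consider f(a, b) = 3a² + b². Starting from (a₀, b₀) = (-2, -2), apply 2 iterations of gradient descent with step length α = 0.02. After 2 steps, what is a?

∇f = (6a, 2b)
Step 1: at (-2, -2), ∇f = (-12, -4) → (-2, -2) − 0.02·(-12, -4) = (-1.76, -1.92)
Step 2: at (-1.76, -1.92), ∇f = (-10.56, -3.84) → (-1.76, -1.92) − 0.02·(-10.56, -3.84) = (-1.5488, -1.8432)
a = -1.5488

-1.5488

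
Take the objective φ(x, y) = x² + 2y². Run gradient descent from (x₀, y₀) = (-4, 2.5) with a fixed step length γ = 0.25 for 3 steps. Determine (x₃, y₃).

(-0.5, 0)

∇φ = (2x, 4y)
Step 1: at (-4, 2.5), ∇φ = (-8, 10) → (-4, 2.5) − 0.25·(-8, 10) = (-2, 0)
Step 2: at (-2, 0), ∇φ = (-4, 0) → (-2, 0) − 0.25·(-4, 0) = (-1, 0)
Step 3: at (-1, 0), ∇φ = (-2, 0) → (-1, 0) − 0.25·(-2, 0) = (-0.5, 0)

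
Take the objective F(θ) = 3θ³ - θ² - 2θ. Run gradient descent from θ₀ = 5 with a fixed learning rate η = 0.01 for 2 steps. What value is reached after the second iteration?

F′(θ) = 9θ² - 2θ - 2
Step 1: F′(5) = 213; θ₁ = 5 − 0.01·213 = 2.87
Step 2: F′(2.87) = 66.3921; θ₂ = 2.87 − 0.01·66.3921 = 2.206079

2.206079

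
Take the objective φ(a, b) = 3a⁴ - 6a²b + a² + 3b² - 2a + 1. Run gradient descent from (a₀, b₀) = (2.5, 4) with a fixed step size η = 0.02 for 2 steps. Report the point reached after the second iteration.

∇φ = (12a³ - 12ab + 2a - 2, -6a² + 6b)
(a₁, b₁) = (2.5, 4) − 0.02·(70.5, -13.5) = (1.09, 4.27)
(a₂, b₂) = (1.09, 4.27) − 0.02·(-40.131252, 18.4914) = (1.89262504, 3.900172)

(1.89262504, 3.900172)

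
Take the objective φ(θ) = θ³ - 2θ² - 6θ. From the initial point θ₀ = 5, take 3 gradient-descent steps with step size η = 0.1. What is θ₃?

φ′(θ) = 3θ² - 4θ - 6
Step 1: φ′(5) = 49; θ₁ = 5 − 0.1·49 = 0.1
Step 2: φ′(0.1) = -6.37; θ₂ = 0.1 − 0.1·(-6.37) = 0.737
Step 3: φ′(0.737) = -7.318493; θ₃ = 0.737 − 0.1·(-7.318493) = 1.4688493

1.4688493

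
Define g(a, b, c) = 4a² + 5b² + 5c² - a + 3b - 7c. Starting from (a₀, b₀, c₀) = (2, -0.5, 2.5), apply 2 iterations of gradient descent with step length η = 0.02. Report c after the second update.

∇g = (8a - 1, 10b + 3, 10c - 7)
(a₁, b₁, c₁) = (2, -0.5, 2.5) − 0.02·(15, -2, 18) = (1.7, -0.46, 2.14)
(a₂, b₂, c₂) = (1.7, -0.46, 2.14) − 0.02·(12.6, -1.6, 14.4) = (1.448, -0.428, 1.852)
c = 1.852

1.852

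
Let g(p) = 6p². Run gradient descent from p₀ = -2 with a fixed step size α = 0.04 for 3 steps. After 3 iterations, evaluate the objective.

0.474494631936

g′(p) = 12p
Step 1: g′(-2) = -24; p₁ = -2 − 0.04·(-24) = -1.04
Step 2: g′(-1.04) = -12.48; p₂ = -1.04 − 0.04·(-12.48) = -0.5408
Step 3: g′(-0.5408) = -6.4896; p₃ = -0.5408 − 0.04·(-6.4896) = -0.281216
g(-0.281216) = 0.474494631936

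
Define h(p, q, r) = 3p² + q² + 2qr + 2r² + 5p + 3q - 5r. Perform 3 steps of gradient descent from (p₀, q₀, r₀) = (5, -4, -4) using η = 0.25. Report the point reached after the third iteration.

∇h = (6p + 5, 2q + 2r + 3, 2q + 4r - 5)
(p₁, q₁, r₁) = (5, -4, -4) − 0.25·(35, -13, -29) = (-3.75, -0.75, 3.25)
(p₂, q₂, r₂) = (-3.75, -0.75, 3.25) − 0.25·(-17.5, 8, 6.5) = (0.625, -2.75, 1.625)
(p₃, q₃, r₃) = (0.625, -2.75, 1.625) − 0.25·(8.75, 0.75, -4) = (-1.5625, -2.9375, 2.625)

(-1.5625, -2.9375, 2.625)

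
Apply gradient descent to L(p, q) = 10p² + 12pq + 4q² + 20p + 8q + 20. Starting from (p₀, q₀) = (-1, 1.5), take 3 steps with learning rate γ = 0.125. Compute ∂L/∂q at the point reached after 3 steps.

-148.5

∇L = (20p + 12q + 20, 12p + 8q + 8)
(p₁, q₁) = (-1, 1.5) − 0.125·(18, 8) = (-3.25, 0.5)
(p₂, q₂) = (-3.25, 0.5) − 0.125·(-39, -27) = (1.625, 3.875)
(p₃, q₃) = (1.625, 3.875) − 0.125·(99, 58.5) = (-10.75, -3.4375)
∂L/∂q at (-10.75, -3.4375) = -148.5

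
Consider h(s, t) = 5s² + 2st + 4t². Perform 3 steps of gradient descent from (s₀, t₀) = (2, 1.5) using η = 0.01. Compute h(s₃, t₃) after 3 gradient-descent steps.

∇h = (10s + 2t, 2s + 8t)
Step 1: at (2, 1.5), ∇h = (23, 16) → (2, 1.5) − 0.01·(23, 16) = (1.77, 1.34)
Step 2: at (1.77, 1.34), ∇h = (20.38, 14.26) → (1.77, 1.34) − 0.01·(20.38, 14.26) = (1.5662, 1.1974)
Step 3: at (1.5662, 1.1974), ∇h = (18.0568, 12.7116) → (1.5662, 1.1974) − 0.01·(18.0568, 12.7116) = (1.385632, 1.070284)
h(1.385632, 1.070284) = 17.14795107872

17.14795107872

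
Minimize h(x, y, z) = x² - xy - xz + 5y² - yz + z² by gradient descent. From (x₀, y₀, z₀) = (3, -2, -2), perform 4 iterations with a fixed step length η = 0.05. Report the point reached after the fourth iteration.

∇h = (2x - y - z, -x + 10y - z, -x - y + 2z)
(x₁, y₁, z₁) = (3, -2, -2) − 0.05·(10, -21, -5) = (2.5, -0.95, -1.75)
(x₂, y₂, z₂) = (2.5, -0.95, -1.75) − 0.05·(7.7, -10.25, -5.05) = (2.115, -0.4375, -1.4975)
(x₃, y₃, z₃) = (2.115, -0.4375, -1.4975) − 0.05·(6.165, -4.9925, -4.6725) = (1.80675, -0.187875, -1.263875)
(x₄, y₄, z₄) = (1.80675, -0.187875, -1.263875) − 0.05·(5.06525, -2.421625, -4.146625) = (1.5534875, -0.06679375, -1.05654375)

(1.5534875, -0.06679375, -1.05654375)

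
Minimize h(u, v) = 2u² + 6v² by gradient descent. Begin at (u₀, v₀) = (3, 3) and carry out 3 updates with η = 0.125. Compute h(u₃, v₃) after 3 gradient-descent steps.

∇h = (4u, 12v)
(u₁, v₁) = (3, 3) − 0.125·(12, 36) = (1.5, -1.5)
(u₂, v₂) = (1.5, -1.5) − 0.125·(6, -18) = (0.75, 0.75)
(u₃, v₃) = (0.75, 0.75) − 0.125·(3, 9) = (0.375, -0.375)
h(0.375, -0.375) = 1.125

1.125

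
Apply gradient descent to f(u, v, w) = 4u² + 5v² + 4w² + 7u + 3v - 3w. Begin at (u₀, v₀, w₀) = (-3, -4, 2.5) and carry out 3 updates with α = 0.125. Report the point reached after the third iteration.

∇f = (8u + 7, 10v + 3, 8w - 3)
Step 1: at (-3, -4, 2.5), ∇f = (-17, -37, 17) → (-3, -4, 2.5) − 0.125·(-17, -37, 17) = (-0.875, 0.625, 0.375)
Step 2: at (-0.875, 0.625, 0.375), ∇f = (0, 9.25, 0) → (-0.875, 0.625, 0.375) − 0.125·(0, 9.25, 0) = (-0.875, -0.53125, 0.375)
Step 3: at (-0.875, -0.53125, 0.375), ∇f = (0, -2.3125, 0) → (-0.875, -0.53125, 0.375) − 0.125·(0, -2.3125, 0) = (-0.875, -0.2421875, 0.375)

(-0.875, -0.2421875, 0.375)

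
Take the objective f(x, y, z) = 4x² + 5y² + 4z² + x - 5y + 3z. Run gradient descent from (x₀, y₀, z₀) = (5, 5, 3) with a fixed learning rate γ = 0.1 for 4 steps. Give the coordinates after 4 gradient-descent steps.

(-0.1168, 0.5, -0.3696)

∇f = (8x + 1, 10y - 5, 8z + 3)
Step 1: at (5, 5, 3), ∇f = (41, 45, 27) → (5, 5, 3) − 0.1·(41, 45, 27) = (0.9, 0.5, 0.3)
Step 2: at (0.9, 0.5, 0.3), ∇f = (8.2, 0, 5.4) → (0.9, 0.5, 0.3) − 0.1·(8.2, 0, 5.4) = (0.08, 0.5, -0.24)
Step 3: at (0.08, 0.5, -0.24), ∇f = (1.64, 0, 1.08) → (0.08, 0.5, -0.24) − 0.1·(1.64, 0, 1.08) = (-0.084, 0.5, -0.348)
Step 4: at (-0.084, 0.5, -0.348), ∇f = (0.328, 0, 0.216) → (-0.084, 0.5, -0.348) − 0.1·(0.328, 0, 0.216) = (-0.1168, 0.5, -0.3696)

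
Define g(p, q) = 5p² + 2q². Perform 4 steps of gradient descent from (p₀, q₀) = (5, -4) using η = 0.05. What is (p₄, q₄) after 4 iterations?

∇g = (10p, 4q)
Step 1: at (5, -4), ∇g = (50, -16) → (5, -4) − 0.05·(50, -16) = (2.5, -3.2)
Step 2: at (2.5, -3.2), ∇g = (25, -12.8) → (2.5, -3.2) − 0.05·(25, -12.8) = (1.25, -2.56)
Step 3: at (1.25, -2.56), ∇g = (12.5, -10.24) → (1.25, -2.56) − 0.05·(12.5, -10.24) = (0.625, -2.048)
Step 4: at (0.625, -2.048), ∇g = (6.25, -8.192) → (0.625, -2.048) − 0.05·(6.25, -8.192) = (0.3125, -1.6384)

(0.3125, -1.6384)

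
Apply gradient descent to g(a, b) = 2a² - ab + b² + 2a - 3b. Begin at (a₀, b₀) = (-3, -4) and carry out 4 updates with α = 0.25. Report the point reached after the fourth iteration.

∇g = (4a - b + 2, -a + 2b - 3)
Step 1: at (-3, -4), ∇g = (-6, -8) → (-3, -4) − 0.25·(-6, -8) = (-1.5, -2)
Step 2: at (-1.5, -2), ∇g = (-2, -5.5) → (-1.5, -2) − 0.25·(-2, -5.5) = (-1, -0.625)
Step 3: at (-1, -0.625), ∇g = (-1.375, -3.25) → (-1, -0.625) − 0.25·(-1.375, -3.25) = (-0.65625, 0.1875)
Step 4: at (-0.65625, 0.1875), ∇g = (-0.8125, -1.96875) → (-0.65625, 0.1875) − 0.25·(-0.8125, -1.96875) = (-0.453125, 0.6796875)

(-0.453125, 0.6796875)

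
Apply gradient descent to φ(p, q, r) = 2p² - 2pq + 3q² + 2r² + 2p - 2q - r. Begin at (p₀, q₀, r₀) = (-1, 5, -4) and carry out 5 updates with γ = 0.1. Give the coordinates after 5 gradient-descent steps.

∇φ = (4p - 2q + 2, -2p + 6q - 2, 4r - 1)
Step 1: at (-1, 5, -4), ∇φ = (-12, 30, -17) → (-1, 5, -4) − 0.1·(-12, 30, -17) = (0.2, 2, -2.3)
Step 2: at (0.2, 2, -2.3), ∇φ = (-1.2, 9.6, -10.2) → (0.2, 2, -2.3) − 0.1·(-1.2, 9.6, -10.2) = (0.32, 1.04, -1.28)
Step 3: at (0.32, 1.04, -1.28), ∇φ = (1.2, 3.6, -6.12) → (0.32, 1.04, -1.28) − 0.1·(1.2, 3.6, -6.12) = (0.2, 0.68, -0.668)
Step 4: at (0.2, 0.68, -0.668), ∇φ = (1.44, 1.68, -3.672) → (0.2, 0.68, -0.668) − 0.1·(1.44, 1.68, -3.672) = (0.056, 0.512, -0.3008)
Step 5: at (0.056, 0.512, -0.3008), ∇φ = (1.2, 0.96, -2.2032) → (0.056, 0.512, -0.3008) − 0.1·(1.2, 0.96, -2.2032) = (-0.064, 0.416, -0.08048)

(-0.064, 0.416, -0.08048)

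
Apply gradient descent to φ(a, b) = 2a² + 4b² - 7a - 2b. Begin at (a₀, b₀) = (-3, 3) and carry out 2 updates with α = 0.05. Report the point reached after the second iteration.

∇φ = (4a - 7, 8b - 2)
(a₁, b₁) = (-3, 3) − 0.05·(-19, 22) = (-2.05, 1.9)
(a₂, b₂) = (-2.05, 1.9) − 0.05·(-15.2, 13.2) = (-1.29, 1.24)

(-1.29, 1.24)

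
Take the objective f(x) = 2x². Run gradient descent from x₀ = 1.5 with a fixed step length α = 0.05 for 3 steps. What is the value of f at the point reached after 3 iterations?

1.179648

f′(x) = 4x
x₁ = 1.5 − 0.05·6 = 1.2
x₂ = 1.2 − 0.05·4.8 = 0.96
x₃ = 0.96 − 0.05·3.84 = 0.768
f(0.768) = 1.179648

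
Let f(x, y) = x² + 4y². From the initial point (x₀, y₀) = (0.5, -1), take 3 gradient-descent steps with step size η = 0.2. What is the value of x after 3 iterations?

0.108

∇f = (2x, 8y)
(x₁, y₁) = (0.5, -1) − 0.2·(1, -8) = (0.3, 0.6)
(x₂, y₂) = (0.3, 0.6) − 0.2·(0.6, 4.8) = (0.18, -0.36)
(x₃, y₃) = (0.18, -0.36) − 0.2·(0.36, -2.88) = (0.108, 0.216)
x = 0.108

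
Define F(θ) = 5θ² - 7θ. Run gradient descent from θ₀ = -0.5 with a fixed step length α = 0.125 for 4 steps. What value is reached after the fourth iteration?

0.6953125

F′(θ) = 10θ - 7
Step 1: F′(-0.5) = -12; θ₁ = -0.5 − 0.125·(-12) = 1
Step 2: F′(1) = 3; θ₂ = 1 − 0.125·3 = 0.625
Step 3: F′(0.625) = -0.75; θ₃ = 0.625 − 0.125·(-0.75) = 0.71875
Step 4: F′(0.71875) = 0.1875; θ₄ = 0.71875 − 0.125·0.1875 = 0.6953125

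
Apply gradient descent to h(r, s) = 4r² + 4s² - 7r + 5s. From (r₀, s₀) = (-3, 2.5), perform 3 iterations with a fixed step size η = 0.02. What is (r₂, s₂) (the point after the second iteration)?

∇h = (8r - 7, 8s + 5)
(r₁, s₁) = (-3, 2.5) − 0.02·(-31, 25) = (-2.38, 2)
(r₂, s₂) = (-2.38, 2) − 0.02·(-26.04, 21) = (-1.8592, 1.58)

(-1.8592, 1.58)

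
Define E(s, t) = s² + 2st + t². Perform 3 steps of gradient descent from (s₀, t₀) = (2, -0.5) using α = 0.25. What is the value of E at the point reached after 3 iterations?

0

∇E = (2s + 2t, 2s + 2t)
Step 1: at (2, -0.5), ∇E = (3, 3) → (2, -0.5) − 0.25·(3, 3) = (1.25, -1.25)
Step 2: at (1.25, -1.25), ∇E = (0, 0) → (1.25, -1.25) − 0.25·(0, 0) = (1.25, -1.25)
Step 3: at (1.25, -1.25), ∇E = (0, 0) → (1.25, -1.25) − 0.25·(0, 0) = (1.25, -1.25)
E(1.25, -1.25) = 0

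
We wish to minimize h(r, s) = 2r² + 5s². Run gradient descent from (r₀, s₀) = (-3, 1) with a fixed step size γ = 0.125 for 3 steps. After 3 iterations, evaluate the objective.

∇h = (4r, 10s)
Step 1: at (-3, 1), ∇h = (-12, 10) → (-3, 1) − 0.125·(-12, 10) = (-1.5, -0.25)
Step 2: at (-1.5, -0.25), ∇h = (-6, -2.5) → (-1.5, -0.25) − 0.125·(-6, -2.5) = (-0.75, 0.0625)
Step 3: at (-0.75, 0.0625), ∇h = (-3, 0.625) → (-0.75, 0.0625) − 0.125·(-3, 0.625) = (-0.375, -0.015625)
h(-0.375, -0.015625) = 0.282470703125

0.282470703125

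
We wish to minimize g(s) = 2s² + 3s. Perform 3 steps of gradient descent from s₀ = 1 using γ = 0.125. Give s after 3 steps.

g′(s) = 4s + 3
Step 1: g′(1) = 7; s₁ = 1 − 0.125·7 = 0.125
Step 2: g′(0.125) = 3.5; s₂ = 0.125 − 0.125·3.5 = -0.3125
Step 3: g′(-0.3125) = 1.75; s₃ = -0.3125 − 0.125·1.75 = -0.53125

-0.53125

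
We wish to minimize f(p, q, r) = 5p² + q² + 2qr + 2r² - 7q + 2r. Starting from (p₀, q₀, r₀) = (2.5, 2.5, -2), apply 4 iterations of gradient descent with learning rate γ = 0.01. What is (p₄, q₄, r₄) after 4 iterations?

∇f = (10p, 2q + 2r - 7, 2q + 4r + 2)
(p₁, q₁, r₁) = (2.5, 2.5, -2) − 0.01·(25, -6, -1) = (2.25, 2.56, -1.99)
(p₂, q₂, r₂) = (2.25, 2.56, -1.99) − 0.01·(22.5, -5.86, -0.84) = (2.025, 2.6186, -1.9816)
(p₃, q₃, r₃) = (2.025, 2.6186, -1.9816) − 0.01·(20.25, -5.726, -0.6892) = (1.8225, 2.67586, -1.974708)
(p₄, q₄, r₄) = (1.8225, 2.67586, -1.974708) − 0.01·(18.225, -5.597696, -0.547112) = (1.64025, 2.73183696, -1.96923688)

(1.64025, 2.73183696, -1.96923688)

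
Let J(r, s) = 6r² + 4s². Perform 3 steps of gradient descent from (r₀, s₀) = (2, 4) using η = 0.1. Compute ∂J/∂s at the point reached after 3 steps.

∇J = (12r, 8s)
Step 1: at (2, 4), ∇J = (24, 32) → (2, 4) − 0.1·(24, 32) = (-0.4, 0.8)
Step 2: at (-0.4, 0.8), ∇J = (-4.8, 6.4) → (-0.4, 0.8) − 0.1·(-4.8, 6.4) = (0.08, 0.16)
Step 3: at (0.08, 0.16), ∇J = (0.96, 1.28) → (0.08, 0.16) − 0.1·(0.96, 1.28) = (-0.016, 0.032)
∂J/∂s at (-0.016, 0.032) = 0.256

0.256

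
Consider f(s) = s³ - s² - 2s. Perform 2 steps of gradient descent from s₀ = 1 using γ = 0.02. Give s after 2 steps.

f′(s) = 3s² - 2s - 2
s₁ = 1 − 0.02·(-1) = 1.02
s₂ = 1.02 − 0.02·(-0.9188) = 1.038376

1.038376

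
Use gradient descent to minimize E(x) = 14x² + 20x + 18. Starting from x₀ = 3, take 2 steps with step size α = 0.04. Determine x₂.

-0.6608

E′(x) = 28x + 20
x₁ = 3 − 0.04·104 = -1.16
x₂ = -1.16 − 0.04·(-12.48) = -0.6608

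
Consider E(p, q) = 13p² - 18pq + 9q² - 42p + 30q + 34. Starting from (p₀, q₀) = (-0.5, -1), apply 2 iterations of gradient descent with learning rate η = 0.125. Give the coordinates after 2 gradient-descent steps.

∇E = (26p - 18q - 42, -18p + 18q + 30)
(p₁, q₁) = (-0.5, -1) − 0.125·(-37, 21) = (4.125, -3.625)
(p₂, q₂) = (4.125, -3.625) − 0.125·(130.5, -109.5) = (-12.1875, 10.0625)

(-12.1875, 10.0625)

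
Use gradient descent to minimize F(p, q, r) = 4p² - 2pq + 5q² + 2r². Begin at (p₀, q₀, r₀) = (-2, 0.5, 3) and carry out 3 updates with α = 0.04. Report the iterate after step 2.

∇F = (8p - 2q, -2p + 10q, 4r)
Step 1: at (-2, 0.5, 3), ∇F = (-17, 9, 12) → (-2, 0.5, 3) − 0.04·(-17, 9, 12) = (-1.32, 0.14, 2.52)
Step 2: at (-1.32, 0.14, 2.52), ∇F = (-10.84, 4.04, 10.08) → (-1.32, 0.14, 2.52) − 0.04·(-10.84, 4.04, 10.08) = (-0.8864, -0.0216, 2.1168)

(-0.8864, -0.0216, 2.1168)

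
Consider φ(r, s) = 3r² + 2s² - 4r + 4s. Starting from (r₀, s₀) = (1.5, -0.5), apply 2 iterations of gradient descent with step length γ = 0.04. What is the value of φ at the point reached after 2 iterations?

-2.38935232

∇φ = (6r - 4, 4s + 4)
Step 1: at (1.5, -0.5), ∇φ = (5, 2) → (1.5, -0.5) − 0.04·(5, 2) = (1.3, -0.58)
Step 2: at (1.3, -0.58), ∇φ = (3.8, 1.68) → (1.3, -0.58) − 0.04·(3.8, 1.68) = (1.148, -0.6472)
φ(1.148, -0.6472) = -2.38935232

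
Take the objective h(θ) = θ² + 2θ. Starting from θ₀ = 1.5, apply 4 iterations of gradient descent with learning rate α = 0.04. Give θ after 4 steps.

0.7909824

h′(θ) = 2θ + 2
θ₁ = 1.5 − 0.04·5 = 1.3
θ₂ = 1.3 − 0.04·4.6 = 1.116
θ₃ = 1.116 − 0.04·4.232 = 0.94672
θ₄ = 0.94672 − 0.04·3.89344 = 0.7909824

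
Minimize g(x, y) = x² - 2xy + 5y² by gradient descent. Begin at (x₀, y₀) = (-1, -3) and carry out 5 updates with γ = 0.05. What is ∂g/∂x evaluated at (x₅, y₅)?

-1.50272

∇g = (2x - 2y, -2x + 10y)
(x₁, y₁) = (-1, -3) − 0.05·(4, -28) = (-1.2, -1.6)
(x₂, y₂) = (-1.2, -1.6) − 0.05·(0.8, -13.6) = (-1.24, -0.92)
(x₃, y₃) = (-1.24, -0.92) − 0.05·(-0.64, -6.72) = (-1.208, -0.584)
(x₄, y₄) = (-1.208, -0.584) − 0.05·(-1.248, -3.424) = (-1.1456, -0.4128)
(x₅, y₅) = (-1.1456, -0.4128) − 0.05·(-1.4656, -1.8368) = (-1.07232, -0.32096)
∂g/∂x at (-1.07232, -0.32096) = -1.50272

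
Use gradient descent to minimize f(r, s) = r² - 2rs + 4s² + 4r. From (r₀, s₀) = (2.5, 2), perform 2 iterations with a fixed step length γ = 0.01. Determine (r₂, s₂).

∇f = (2r - 2s + 4, -2r + 8s)
(r₁, s₁) = (2.5, 2) − 0.01·(5, 11) = (2.45, 1.89)
(r₂, s₂) = (2.45, 1.89) − 0.01·(5.12, 10.22) = (2.3988, 1.7878)

(2.3988, 1.7878)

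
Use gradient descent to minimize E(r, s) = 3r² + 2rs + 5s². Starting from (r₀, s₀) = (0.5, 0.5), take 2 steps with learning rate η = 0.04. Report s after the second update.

0.1288

∇E = (6r + 2s, 2r + 10s)
(r₁, s₁) = (0.5, 0.5) − 0.04·(4, 6) = (0.34, 0.26)
(r₂, s₂) = (0.34, 0.26) − 0.04·(2.56, 3.28) = (0.2376, 0.1288)
s = 0.1288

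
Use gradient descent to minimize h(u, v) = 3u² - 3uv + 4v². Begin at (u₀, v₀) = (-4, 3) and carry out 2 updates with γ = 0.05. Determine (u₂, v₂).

∇h = (6u - 3v, -3u + 8v)
Step 1: at (-4, 3), ∇h = (-33, 36) → (-4, 3) − 0.05·(-33, 36) = (-2.35, 1.2)
Step 2: at (-2.35, 1.2), ∇h = (-17.7, 16.65) → (-2.35, 1.2) − 0.05·(-17.7, 16.65) = (-1.465, 0.3675)

(-1.465, 0.3675)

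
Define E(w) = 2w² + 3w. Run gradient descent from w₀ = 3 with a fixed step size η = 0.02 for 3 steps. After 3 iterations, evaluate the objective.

15.9287344128

E′(w) = 4w + 3
w₁ = 3 − 0.02·15 = 2.7
w₂ = 2.7 − 0.02·13.8 = 2.424
w₃ = 2.424 − 0.02·12.696 = 2.17008
E(2.17008) = 15.9287344128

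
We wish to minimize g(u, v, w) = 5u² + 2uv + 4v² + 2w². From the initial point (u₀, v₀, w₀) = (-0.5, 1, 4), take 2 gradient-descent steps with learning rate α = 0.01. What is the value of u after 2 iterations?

-0.4416

∇g = (10u + 2v, 2u + 8v, 4w)
(u₁, v₁, w₁) = (-0.5, 1, 4) − 0.01·(-3, 7, 16) = (-0.47, 0.93, 3.84)
(u₂, v₂, w₂) = (-0.47, 0.93, 3.84) − 0.01·(-2.84, 6.5, 15.36) = (-0.4416, 0.865, 3.6864)
u = -0.4416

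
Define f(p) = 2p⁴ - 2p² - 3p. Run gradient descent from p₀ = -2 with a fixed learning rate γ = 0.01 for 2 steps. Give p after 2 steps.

-1.21214232

f′(p) = 8p³ - 4p - 3
Step 1: f′(-2) = -59; p₁ = -2 − 0.01·(-59) = -1.41
Step 2: f′(-1.41) = -19.785768; p₂ = -1.41 − 0.01·(-19.785768) = -1.21214232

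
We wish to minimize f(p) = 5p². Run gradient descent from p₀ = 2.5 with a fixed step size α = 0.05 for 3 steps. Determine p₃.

f′(p) = 10p
p₁ = 2.5 − 0.05·25 = 1.25
p₂ = 1.25 − 0.05·12.5 = 0.625
p₃ = 0.625 − 0.05·6.25 = 0.3125

0.3125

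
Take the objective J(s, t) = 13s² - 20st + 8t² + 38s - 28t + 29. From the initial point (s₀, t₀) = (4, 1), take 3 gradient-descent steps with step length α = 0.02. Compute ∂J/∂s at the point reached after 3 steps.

2.110464

∇J = (26s - 20t + 38, -20s + 16t - 28)
Step 1: at (4, 1), ∇J = (122, -92) → (4, 1) − 0.02·(122, -92) = (1.56, 2.84)
Step 2: at (1.56, 2.84), ∇J = (21.76, -13.76) → (1.56, 2.84) − 0.02·(21.76, -13.76) = (1.1248, 3.1152)
Step 3: at (1.1248, 3.1152), ∇J = (4.9408, -0.6528) → (1.1248, 3.1152) − 0.02·(4.9408, -0.6528) = (1.025984, 3.128256)
∂J/∂s at (1.025984, 3.128256) = 2.110464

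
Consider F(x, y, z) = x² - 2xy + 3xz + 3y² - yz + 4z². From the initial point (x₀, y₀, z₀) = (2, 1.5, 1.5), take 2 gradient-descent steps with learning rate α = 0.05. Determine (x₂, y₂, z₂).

(1.58375, 1.13375, 0.2125)

∇F = (2x - 2y + 3z, -2x + 6y - z, 3x - y + 8z)
Step 1: at (2, 1.5, 1.5), ∇F = (5.5, 3.5, 16.5) → (2, 1.5, 1.5) − 0.05·(5.5, 3.5, 16.5) = (1.725, 1.325, 0.675)
Step 2: at (1.725, 1.325, 0.675), ∇F = (2.825, 3.825, 9.25) → (1.725, 1.325, 0.675) − 0.05·(2.825, 3.825, 9.25) = (1.58375, 1.13375, 0.2125)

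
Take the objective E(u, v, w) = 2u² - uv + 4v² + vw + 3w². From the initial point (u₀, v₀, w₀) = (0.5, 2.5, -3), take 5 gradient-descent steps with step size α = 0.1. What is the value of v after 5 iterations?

0.05198

∇E = (4u - v, -u + 8v + w, v + 6w)
(u₁, v₁, w₁) = (0.5, 2.5, -3) − 0.1·(-0.5, 16.5, -15.5) = (0.55, 0.85, -1.45)
(u₂, v₂, w₂) = (0.55, 0.85, -1.45) − 0.1·(1.35, 4.8, -7.85) = (0.415, 0.37, -0.665)
(u₃, v₃, w₃) = (0.415, 0.37, -0.665) − 0.1·(1.29, 1.88, -3.62) = (0.286, 0.182, -0.303)
(u₄, v₄, w₄) = (0.286, 0.182, -0.303) − 0.1·(0.962, 0.867, -1.636) = (0.1898, 0.0953, -0.1394)
(u₅, v₅, w₅) = (0.1898, 0.0953, -0.1394) − 0.1·(0.6639, 0.4332, -0.7411) = (0.12341, 0.05198, -0.06529)
v = 0.05198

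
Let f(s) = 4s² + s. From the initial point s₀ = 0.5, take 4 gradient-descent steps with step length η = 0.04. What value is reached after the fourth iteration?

0.0086336

f′(s) = 8s + 1
s₁ = 0.5 − 0.04·5 = 0.3
s₂ = 0.3 − 0.04·3.4 = 0.164
s₃ = 0.164 − 0.04·2.312 = 0.07152
s₄ = 0.07152 − 0.04·1.57216 = 0.0086336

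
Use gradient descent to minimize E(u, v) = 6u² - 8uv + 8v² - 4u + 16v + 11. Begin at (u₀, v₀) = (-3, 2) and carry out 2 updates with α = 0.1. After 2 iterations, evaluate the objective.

∇E = (12u - 8v - 4, -8u + 16v + 16)
Step 1: at (-3, 2), ∇E = (-56, 72) → (-3, 2) − 0.1·(-56, 72) = (2.6, -5.2)
Step 2: at (2.6, -5.2), ∇E = (68.8, -88) → (2.6, -5.2) − 0.1·(68.8, -88) = (-4.28, 3.6)
E(-4.28, 3.6) = 422.5744

422.5744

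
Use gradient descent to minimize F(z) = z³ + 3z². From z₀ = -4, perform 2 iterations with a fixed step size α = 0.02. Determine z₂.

-5.146624

F′(z) = 3z² + 6z
z₁ = -4 − 0.02·24 = -4.48
z₂ = -4.48 − 0.02·33.3312 = -5.146624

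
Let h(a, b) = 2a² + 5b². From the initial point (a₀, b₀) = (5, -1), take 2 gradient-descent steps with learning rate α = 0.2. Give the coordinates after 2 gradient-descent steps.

∇h = (4a, 10b)
Step 1: at (5, -1), ∇h = (20, -10) → (5, -1) − 0.2·(20, -10) = (1, 1)
Step 2: at (1, 1), ∇h = (4, 10) → (1, 1) − 0.2·(4, 10) = (0.2, -1)

(0.2, -1)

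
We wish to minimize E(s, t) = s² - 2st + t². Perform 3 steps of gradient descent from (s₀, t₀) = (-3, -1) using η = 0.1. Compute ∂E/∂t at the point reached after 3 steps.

∇E = (2s - 2t, -2s + 2t)
Step 1: at (-3, -1), ∇E = (-4, 4) → (-3, -1) − 0.1·(-4, 4) = (-2.6, -1.4)
Step 2: at (-2.6, -1.4), ∇E = (-2.4, 2.4) → (-2.6, -1.4) − 0.1·(-2.4, 2.4) = (-2.36, -1.64)
Step 3: at (-2.36, -1.64), ∇E = (-1.44, 1.44) → (-2.36, -1.64) − 0.1·(-1.44, 1.44) = (-2.216, -1.784)
∂E/∂t at (-2.216, -1.784) = 0.864

0.864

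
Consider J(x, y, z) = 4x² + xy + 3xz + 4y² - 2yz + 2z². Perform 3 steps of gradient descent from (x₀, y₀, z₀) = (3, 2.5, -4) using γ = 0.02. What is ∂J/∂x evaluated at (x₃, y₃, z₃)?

∇J = (8x + y + 3z, x + 8y - 2z, 3x - 2y + 4z)
Step 1: at (3, 2.5, -4), ∇J = (14.5, 31, -12) → (3, 2.5, -4) − 0.02·(14.5, 31, -12) = (2.71, 1.88, -3.76)
Step 2: at (2.71, 1.88, -3.76), ∇J = (12.28, 25.27, -10.67) → (2.71, 1.88, -3.76) − 0.02·(12.28, 25.27, -10.67) = (2.4644, 1.3746, -3.5466)
Step 3: at (2.4644, 1.3746, -3.5466), ∇J = (10.45, 20.5544, -9.5424) → (2.4644, 1.3746, -3.5466) − 0.02·(10.45, 20.5544, -9.5424) = (2.2554, 0.963512, -3.355752)
∂J/∂x at (2.2554, 0.963512, -3.355752) = 8.939456

8.939456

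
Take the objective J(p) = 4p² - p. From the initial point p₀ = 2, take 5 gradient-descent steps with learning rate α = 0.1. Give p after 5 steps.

J′(p) = 8p - 1
p₁ = 2 − 0.1·15 = 0.5
p₂ = 0.5 − 0.1·3 = 0.2
p₃ = 0.2 − 0.1·0.6 = 0.14
p₄ = 0.14 − 0.1·0.12 = 0.128
p₅ = 0.128 − 0.1·0.024 = 0.1256

0.1256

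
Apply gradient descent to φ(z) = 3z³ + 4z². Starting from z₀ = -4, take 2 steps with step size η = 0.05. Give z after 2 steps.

-47.232

φ′(z) = 9z² + 8z
z₁ = -4 − 0.05·112 = -9.6
z₂ = -9.6 − 0.05·752.64 = -47.232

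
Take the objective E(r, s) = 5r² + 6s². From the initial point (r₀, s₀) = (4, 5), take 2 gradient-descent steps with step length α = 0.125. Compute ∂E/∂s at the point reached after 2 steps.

∇E = (10r, 12s)
Step 1: at (4, 5), ∇E = (40, 60) → (4, 5) − 0.125·(40, 60) = (-1, -2.5)
Step 2: at (-1, -2.5), ∇E = (-10, -30) → (-1, -2.5) − 0.125·(-10, -30) = (0.25, 1.25)
∂E/∂s at (0.25, 1.25) = 15

15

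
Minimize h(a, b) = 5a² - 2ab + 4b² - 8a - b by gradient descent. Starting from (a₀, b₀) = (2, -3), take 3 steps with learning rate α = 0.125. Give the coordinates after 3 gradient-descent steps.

(0.7109375, 0.4296875)

∇h = (10a - 2b - 8, -2a + 8b - 1)
Step 1: at (2, -3), ∇h = (18, -29) → (2, -3) − 0.125·(18, -29) = (-0.25, 0.625)
Step 2: at (-0.25, 0.625), ∇h = (-11.75, 4.5) → (-0.25, 0.625) − 0.125·(-11.75, 4.5) = (1.21875, 0.0625)
Step 3: at (1.21875, 0.0625), ∇h = (4.0625, -2.9375) → (1.21875, 0.0625) − 0.125·(4.0625, -2.9375) = (0.7109375, 0.4296875)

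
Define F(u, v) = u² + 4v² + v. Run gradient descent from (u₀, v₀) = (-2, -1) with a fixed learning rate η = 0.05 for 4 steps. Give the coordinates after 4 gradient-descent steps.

(-1.3122, -0.2384)

∇F = (2u, 8v + 1)
Step 1: at (-2, -1), ∇F = (-4, -7) → (-2, -1) − 0.05·(-4, -7) = (-1.8, -0.65)
Step 2: at (-1.8, -0.65), ∇F = (-3.6, -4.2) → (-1.8, -0.65) − 0.05·(-3.6, -4.2) = (-1.62, -0.44)
Step 3: at (-1.62, -0.44), ∇F = (-3.24, -2.52) → (-1.62, -0.44) − 0.05·(-3.24, -2.52) = (-1.458, -0.314)
Step 4: at (-1.458, -0.314), ∇F = (-2.916, -1.512) → (-1.458, -0.314) − 0.05·(-2.916, -1.512) = (-1.3122, -0.2384)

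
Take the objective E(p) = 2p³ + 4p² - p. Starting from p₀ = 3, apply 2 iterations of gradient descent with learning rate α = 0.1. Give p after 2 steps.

-14.094

E′(p) = 6p² + 8p - 1
Step 1: E′(3) = 77; p₁ = 3 − 0.1·77 = -4.7
Step 2: E′(-4.7) = 93.94; p₂ = -4.7 − 0.1·93.94 = -14.094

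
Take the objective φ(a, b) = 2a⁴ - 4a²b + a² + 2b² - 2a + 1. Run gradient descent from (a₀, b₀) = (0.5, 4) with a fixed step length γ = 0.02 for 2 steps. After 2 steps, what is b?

∇φ = (8a³ - 8ab + 2a - 2, -4a² + 4b)
(a₁, b₁) = (0.5, 4) − 0.02·(-16, 15) = (0.82, 3.7)
(a₂, b₂) = (0.82, 3.7) − 0.02·(-20.221056, 12.1104) = (1.22442112, 3.457792)
b = 3.457792

3.457792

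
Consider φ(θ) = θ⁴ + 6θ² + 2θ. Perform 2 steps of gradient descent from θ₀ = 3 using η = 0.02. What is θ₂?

φ′(θ) = 4θ³ + 12θ + 2
θ₁ = 3 − 0.02·146 = 0.08
θ₂ = 0.08 − 0.02·2.962048 = 0.02075904

0.02075904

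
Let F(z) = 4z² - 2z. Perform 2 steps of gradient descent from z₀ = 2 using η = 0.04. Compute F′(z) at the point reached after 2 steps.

F′(z) = 8z - 2
Step 1: F′(2) = 14; z₁ = 2 − 0.04·14 = 1.44
Step 2: F′(1.44) = 9.52; z₂ = 1.44 − 0.04·9.52 = 1.0592
F′(z) at (1.0592) = 6.4736

6.4736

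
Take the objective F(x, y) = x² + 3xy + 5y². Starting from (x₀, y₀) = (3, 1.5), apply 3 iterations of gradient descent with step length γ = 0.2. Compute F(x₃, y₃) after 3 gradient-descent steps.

93.11616

∇F = (2x + 3y, 3x + 10y)
Step 1: at (3, 1.5), ∇F = (10.5, 24) → (3, 1.5) − 0.2·(10.5, 24) = (0.9, -3.3)
Step 2: at (0.9, -3.3), ∇F = (-8.1, -30.3) → (0.9, -3.3) − 0.2·(-8.1, -30.3) = (2.52, 2.76)
Step 3: at (2.52, 2.76), ∇F = (13.32, 35.16) → (2.52, 2.76) − 0.2·(13.32, 35.16) = (-0.144, -4.272)
F(-0.144, -4.272) = 93.11616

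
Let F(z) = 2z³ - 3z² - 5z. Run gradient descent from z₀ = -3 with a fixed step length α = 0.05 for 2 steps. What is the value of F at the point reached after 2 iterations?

F′(z) = 6z² - 6z - 5
z₁ = -3 − 0.05·67 = -6.35
z₂ = -6.35 − 0.05·275.035 = -20.10175
F(-20.10175) = -17357.17678353571875

-17357.17678353571875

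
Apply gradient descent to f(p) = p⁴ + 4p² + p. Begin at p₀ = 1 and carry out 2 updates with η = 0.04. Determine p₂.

0.26870528

f′(p) = 4p³ + 8p + 1
Step 1: f′(1) = 13; p₁ = 1 − 0.04·13 = 0.48
Step 2: f′(0.48) = 5.282368; p₂ = 0.48 − 0.04·5.282368 = 0.26870528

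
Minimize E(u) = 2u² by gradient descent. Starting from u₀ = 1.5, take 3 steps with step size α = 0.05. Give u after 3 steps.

0.768

E′(u) = 4u
u₁ = 1.5 − 0.05·6 = 1.2
u₂ = 1.2 − 0.05·4.8 = 0.96
u₃ = 0.96 − 0.05·3.84 = 0.768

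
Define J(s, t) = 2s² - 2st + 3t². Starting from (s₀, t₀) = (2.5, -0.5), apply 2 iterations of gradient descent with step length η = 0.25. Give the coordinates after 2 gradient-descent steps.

∇J = (4s - 2t, -2s + 6t)
(s₁, t₁) = (2.5, -0.5) − 0.25·(11, -8) = (-0.25, 1.5)
(s₂, t₂) = (-0.25, 1.5) − 0.25·(-4, 9.5) = (0.75, -0.875)

(0.75, -0.875)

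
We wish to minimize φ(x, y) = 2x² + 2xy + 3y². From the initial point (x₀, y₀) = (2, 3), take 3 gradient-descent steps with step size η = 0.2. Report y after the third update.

-0.28

∇φ = (4x + 2y, 2x + 6y)
(x₁, y₁) = (2, 3) − 0.2·(14, 22) = (-0.8, -1.4)
(x₂, y₂) = (-0.8, -1.4) − 0.2·(-6, -10) = (0.4, 0.6)
(x₃, y₃) = (0.4, 0.6) − 0.2·(2.8, 4.4) = (-0.16, -0.28)
y = -0.28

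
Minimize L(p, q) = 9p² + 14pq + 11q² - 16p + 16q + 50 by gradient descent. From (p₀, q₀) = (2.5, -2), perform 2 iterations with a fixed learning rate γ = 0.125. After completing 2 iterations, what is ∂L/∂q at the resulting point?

∇L = (18p + 14q - 16, 14p + 22q + 16)
Step 1: at (2.5, -2), ∇L = (1, 7) → (2.5, -2) − 0.125·(1, 7) = (2.375, -2.875)
Step 2: at (2.375, -2.875), ∇L = (-13.5, -14) → (2.375, -2.875) − 0.125·(-13.5, -14) = (4.0625, -1.125)
∂L/∂q at (4.0625, -1.125) = 48.125

48.125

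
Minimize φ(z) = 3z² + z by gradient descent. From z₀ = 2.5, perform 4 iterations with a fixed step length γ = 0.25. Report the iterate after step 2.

0.5

φ′(z) = 6z + 1
Step 1: φ′(2.5) = 16; z₁ = 2.5 − 0.25·16 = -1.5
Step 2: φ′(-1.5) = -8; z₂ = -1.5 − 0.25·(-8) = 0.5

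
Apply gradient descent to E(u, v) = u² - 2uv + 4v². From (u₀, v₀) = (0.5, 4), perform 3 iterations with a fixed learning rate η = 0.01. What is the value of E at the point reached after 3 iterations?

35.742696966288

∇E = (2u - 2v, -2u + 8v)
Step 1: at (0.5, 4), ∇E = (-7, 31) → (0.5, 4) − 0.01·(-7, 31) = (0.57, 3.69)
Step 2: at (0.57, 3.69), ∇E = (-6.24, 28.38) → (0.57, 3.69) − 0.01·(-6.24, 28.38) = (0.6324, 3.4062)
Step 3: at (0.6324, 3.4062), ∇E = (-5.5476, 25.9848) → (0.6324, 3.4062) − 0.01·(-5.5476, 25.9848) = (0.687876, 3.146352)
E(0.687876, 3.146352) = 35.742696966288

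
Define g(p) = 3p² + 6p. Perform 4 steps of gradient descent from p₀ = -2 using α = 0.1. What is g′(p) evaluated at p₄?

-0.1536

g′(p) = 6p + 6
Step 1: g′(-2) = -6; p₁ = -2 − 0.1·(-6) = -1.4
Step 2: g′(-1.4) = -2.4; p₂ = -1.4 − 0.1·(-2.4) = -1.16
Step 3: g′(-1.16) = -0.96; p₃ = -1.16 − 0.1·(-0.96) = -1.064
Step 4: g′(-1.064) = -0.384; p₄ = -1.064 − 0.1·(-0.384) = -1.0256
g′(p) at (-1.0256) = -0.1536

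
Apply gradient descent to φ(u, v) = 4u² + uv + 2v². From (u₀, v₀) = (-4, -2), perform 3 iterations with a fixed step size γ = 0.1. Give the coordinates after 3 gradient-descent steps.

∇φ = (8u + v, u + 4v)
Step 1: at (-4, -2), ∇φ = (-34, -12) → (-4, -2) − 0.1·(-34, -12) = (-0.6, -0.8)
Step 2: at (-0.6, -0.8), ∇φ = (-5.6, -3.8) → (-0.6, -0.8) − 0.1·(-5.6, -3.8) = (-0.04, -0.42)
Step 3: at (-0.04, -0.42), ∇φ = (-0.74, -1.72) → (-0.04, -0.42) − 0.1·(-0.74, -1.72) = (0.034, -0.248)

(0.034, -0.248)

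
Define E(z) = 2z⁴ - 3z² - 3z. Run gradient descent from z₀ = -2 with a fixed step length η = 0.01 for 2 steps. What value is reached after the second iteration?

-1.26311

E′(z) = 8z³ - 6z - 3
z₁ = -2 − 0.01·(-55) = -1.45
z₂ = -1.45 − 0.01·(-18.689) = -1.26311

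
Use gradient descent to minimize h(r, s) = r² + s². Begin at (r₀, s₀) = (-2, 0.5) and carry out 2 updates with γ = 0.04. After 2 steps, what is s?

∇h = (2r, 2s)
Step 1: at (-2, 0.5), ∇h = (-4, 1) → (-2, 0.5) − 0.04·(-4, 1) = (-1.84, 0.46)
Step 2: at (-1.84, 0.46), ∇h = (-3.68, 0.92) → (-1.84, 0.46) − 0.04·(-3.68, 0.92) = (-1.6928, 0.4232)
s = 0.4232

0.4232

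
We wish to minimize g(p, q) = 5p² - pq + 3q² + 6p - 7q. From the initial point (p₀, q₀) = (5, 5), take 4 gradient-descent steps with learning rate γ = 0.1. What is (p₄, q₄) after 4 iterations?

(-0.454, 1.2437)

∇g = (10p - q + 6, -p + 6q - 7)
(p₁, q₁) = (5, 5) − 0.1·(51, 18) = (-0.1, 3.2)
(p₂, q₂) = (-0.1, 3.2) − 0.1·(1.8, 12.3) = (-0.28, 1.97)
(p₃, q₃) = (-0.28, 1.97) − 0.1·(1.23, 5.1) = (-0.403, 1.46)
(p₄, q₄) = (-0.403, 1.46) − 0.1·(0.51, 2.163) = (-0.454, 1.2437)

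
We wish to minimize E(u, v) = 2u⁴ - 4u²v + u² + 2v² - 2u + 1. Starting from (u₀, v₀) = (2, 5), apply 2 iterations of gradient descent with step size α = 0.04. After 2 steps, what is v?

5.114176

∇E = (8u³ - 8uv + 2u - 2, -4u² + 4v)
(u₁, v₁) = (2, 5) − 0.04·(-14, 4) = (2.56, 4.84)
(u₂, v₂) = (2.56, 4.84) − 0.04·(38.214528, -6.8544) = (1.03141888, 5.114176)
v = 5.114176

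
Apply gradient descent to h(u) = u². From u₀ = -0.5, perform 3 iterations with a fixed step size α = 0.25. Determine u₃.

-0.0625

h′(u) = 2u
u₁ = -0.5 − 0.25·(-1) = -0.25
u₂ = -0.25 − 0.25·(-0.5) = -0.125
u₃ = -0.125 − 0.25·(-0.25) = -0.0625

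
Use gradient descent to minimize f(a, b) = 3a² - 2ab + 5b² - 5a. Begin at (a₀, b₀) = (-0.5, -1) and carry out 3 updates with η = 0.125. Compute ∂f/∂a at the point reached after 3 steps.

-0.46875

∇f = (6a - 2b - 5, -2a + 10b)
Step 1: at (-0.5, -1), ∇f = (-6, -9) → (-0.5, -1) − 0.125·(-6, -9) = (0.25, 0.125)
Step 2: at (0.25, 0.125), ∇f = (-3.75, 0.75) → (0.25, 0.125) − 0.125·(-3.75, 0.75) = (0.71875, 0.03125)
Step 3: at (0.71875, 0.03125), ∇f = (-0.75, -1.125) → (0.71875, 0.03125) − 0.125·(-0.75, -1.125) = (0.8125, 0.171875)
∂f/∂a at (0.8125, 0.171875) = -0.46875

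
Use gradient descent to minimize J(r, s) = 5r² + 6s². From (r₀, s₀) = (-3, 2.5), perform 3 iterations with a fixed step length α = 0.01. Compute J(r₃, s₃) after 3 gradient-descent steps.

∇J = (10r, 12s)
Step 1: at (-3, 2.5), ∇J = (-30, 30) → (-3, 2.5) − 0.01·(-30, 30) = (-2.7, 2.2)
Step 2: at (-2.7, 2.2), ∇J = (-27, 26.4) → (-2.7, 2.2) − 0.01·(-27, 26.4) = (-2.43, 1.936)
Step 3: at (-2.43, 1.936), ∇J = (-24.3, 23.232) → (-2.43, 1.936) − 0.01·(-24.3, 23.232) = (-2.187, 1.70368)
J(-2.187, 1.70368) = 41.3299982544

41.3299982544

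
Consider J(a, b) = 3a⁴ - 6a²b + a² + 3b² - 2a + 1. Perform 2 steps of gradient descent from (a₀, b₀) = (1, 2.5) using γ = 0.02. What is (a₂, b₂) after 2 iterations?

∇J = (12a³ - 12ab + 2a - 2, -6a² + 6b)
(a₁, b₁) = (1, 2.5) − 0.02·(-18, 9) = (1.36, 2.32)
(a₂, b₂) = (1.36, 2.32) − 0.02·(-6.956928, 2.8224) = (1.49913856, 2.263552)

(1.49913856, 2.263552)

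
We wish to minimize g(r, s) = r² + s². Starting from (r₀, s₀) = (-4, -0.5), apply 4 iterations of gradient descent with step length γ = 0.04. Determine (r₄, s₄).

∇g = (2r, 2s)
(r₁, s₁) = (-4, -0.5) − 0.04·(-8, -1) = (-3.68, -0.46)
(r₂, s₂) = (-3.68, -0.46) − 0.04·(-7.36, -0.92) = (-3.3856, -0.4232)
(r₃, s₃) = (-3.3856, -0.4232) − 0.04·(-6.7712, -0.8464) = (-3.114752, -0.389344)
(r₄, s₄) = (-3.114752, -0.389344) − 0.04·(-6.229504, -0.778688) = (-2.86557184, -0.35819648)

(-2.86557184, -0.35819648)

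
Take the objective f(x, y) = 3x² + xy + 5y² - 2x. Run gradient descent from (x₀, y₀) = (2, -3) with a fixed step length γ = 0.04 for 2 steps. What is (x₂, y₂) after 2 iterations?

∇f = (6x + y - 2, x + 10y)
Step 1: at (2, -3), ∇f = (7, -28) → (2, -3) − 0.04·(7, -28) = (1.72, -1.88)
Step 2: at (1.72, -1.88), ∇f = (6.44, -17.08) → (1.72, -1.88) − 0.04·(6.44, -17.08) = (1.4624, -1.1968)

(1.4624, -1.1968)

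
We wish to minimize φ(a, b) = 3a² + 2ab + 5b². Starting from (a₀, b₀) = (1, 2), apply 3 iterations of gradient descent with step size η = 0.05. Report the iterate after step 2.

∇φ = (6a + 2b, 2a + 10b)
(a₁, b₁) = (1, 2) − 0.05·(10, 22) = (0.5, 0.9)
(a₂, b₂) = (0.5, 0.9) − 0.05·(4.8, 10) = (0.26, 0.4)

(0.26, 0.4)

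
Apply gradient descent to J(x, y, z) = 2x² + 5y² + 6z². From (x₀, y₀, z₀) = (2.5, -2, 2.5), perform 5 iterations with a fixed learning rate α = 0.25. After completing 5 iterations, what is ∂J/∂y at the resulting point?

151.875

∇J = (4x, 10y, 12z)
Step 1: at (2.5, -2, 2.5), ∇J = (10, -20, 30) → (2.5, -2, 2.5) − 0.25·(10, -20, 30) = (0, 3, -5)
Step 2: at (0, 3, -5), ∇J = (0, 30, -60) → (0, 3, -5) − 0.25·(0, 30, -60) = (0, -4.5, 10)
Step 3: at (0, -4.5, 10), ∇J = (0, -45, 120) → (0, -4.5, 10) − 0.25·(0, -45, 120) = (0, 6.75, -20)
Step 4: at (0, 6.75, -20), ∇J = (0, 67.5, -240) → (0, 6.75, -20) − 0.25·(0, 67.5, -240) = (0, -10.125, 40)
Step 5: at (0, -10.125, 40), ∇J = (0, -101.25, 480) → (0, -10.125, 40) − 0.25·(0, -101.25, 480) = (0, 15.1875, -80)
∂J/∂y at (0, 15.1875, -80) = 151.875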